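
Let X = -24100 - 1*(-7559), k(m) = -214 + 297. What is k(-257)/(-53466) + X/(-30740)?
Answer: 440914843/821772420 ≈ 0.53654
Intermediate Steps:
k(m) = 83
X = -16541 (X = -24100 + 7559 = -16541)
k(-257)/(-53466) + X/(-30740) = 83/(-53466) - 16541/(-30740) = 83*(-1/53466) - 16541*(-1/30740) = -83/53466 + 16541/30740 = 440914843/821772420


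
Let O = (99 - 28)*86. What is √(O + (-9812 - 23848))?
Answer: I*√27554 ≈ 165.99*I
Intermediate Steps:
O = 6106 (O = 71*86 = 6106)
√(O + (-9812 - 23848)) = √(6106 + (-9812 - 23848)) = √(6106 - 33660) = √(-27554) = I*√27554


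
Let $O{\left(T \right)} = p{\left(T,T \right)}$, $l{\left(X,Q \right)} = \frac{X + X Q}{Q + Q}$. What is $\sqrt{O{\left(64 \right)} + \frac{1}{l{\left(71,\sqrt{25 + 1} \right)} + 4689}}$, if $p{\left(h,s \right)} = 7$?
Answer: $\frac{\sqrt{1719770 + 497 \sqrt{26}}}{\sqrt{245674 + 71 \sqrt{26}}} \approx 2.6458$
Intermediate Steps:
$l{\left(X,Q \right)} = \frac{X + Q X}{2 Q}$
$O{\left(T \right)} = 7$
$\sqrt{O{\left(64 \right)} + \frac{1}{l{\left(71,\sqrt{25 + 1} \right)} + 4689}} = \sqrt{7 + \frac{1}{\frac{1}{2} \cdot 71 \frac{1}{\sqrt{25 + 1}} \left(1 + \sqrt{25 + 1}\right) + 4689}} = \sqrt{7 + \frac{1}{\frac{1}{2} \cdot 71 \frac{1}{\sqrt{26}} \left(1 + \sqrt{26}\right) + 4689}} = \sqrt{7 + \frac{1}{\frac{1}{2} \cdot 71 \frac{\sqrt{26}}{26} \left(1 + \sqrt{26}\right) + 4689}} = \sqrt{7 + \frac{1}{\frac{71 \sqrt{26} \left(1 + \sqrt{26}\right)}{52} + 4689}} = \sqrt{7 + \frac{1}{4689 + \frac{71 \sqrt{26} \left(1 + \sqrt{26}\right)}{52}}}$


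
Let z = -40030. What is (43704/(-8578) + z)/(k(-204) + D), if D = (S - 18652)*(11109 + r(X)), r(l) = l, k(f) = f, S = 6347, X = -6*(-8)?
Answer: 171710522/588824324721 ≈ 0.00029162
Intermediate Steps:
X = 48
D = -137286885 (D = (6347 - 18652)*(11109 + 48) = -12305*11157 = -137286885)
(43704/(-8578) + z)/(k(-204) + D) = (43704/(-8578) - 40030)/(-204 - 137286885) = (43704*(-1/8578) - 40030)/(-137287089) = (-21852/4289 - 40030)*(-1/137287089) = -171710522/4289*(-1/137287089) = 171710522/588824324721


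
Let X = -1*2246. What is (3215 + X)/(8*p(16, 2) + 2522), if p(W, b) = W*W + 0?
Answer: 969/4570 ≈ 0.21203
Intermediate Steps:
X = -2246
p(W, b) = W**2 (p(W, b) = W**2 + 0 = W**2)
(3215 + X)/(8*p(16, 2) + 2522) = (3215 - 2246)/(8*16**2 + 2522) = 969/(8*256 + 2522) = 969/(2048 + 2522) = 969/4570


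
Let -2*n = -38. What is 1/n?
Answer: 1/19 ≈ 0.052632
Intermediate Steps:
n = 19 (n = -½*(-38) = 19)
1/n = 1/19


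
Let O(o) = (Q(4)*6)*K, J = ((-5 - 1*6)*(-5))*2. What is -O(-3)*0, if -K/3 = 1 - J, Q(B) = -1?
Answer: 0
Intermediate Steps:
J = 110 (J = ((-5 - 6)*(-5))*2 = -11*(-5)*2 = 55*2 = 110)
K = 327 (K = -3*(1 - 1*110) = -3*(1 - 110) = -3*(-109) = 327)
O(o) = -1962 (O(o) = -1*6*327 = -6*327 = -1962)
-O(-3)*0 = -1*(-1962)*0 = 1962*0 = 0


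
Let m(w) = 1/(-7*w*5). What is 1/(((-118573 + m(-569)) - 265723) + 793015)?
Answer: 19915/8139638886 ≈ 2.4467e-6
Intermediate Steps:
m(w) = -1/(35*w) (m(w) = 1/(-35*w) = -1/(35*w))
1/(((-118573 + m(-569)) - 265723) + 793015) = 1/(((-118573 - 1/35/(-569)) - 265723) + 793015) = 1/(((-118573 - 1/35*(-1/569)) - 265723) + 793015) = 1/(((-118573 + 1/19915) - 265723) + 793015) = 1/((-2361381294/19915 - 265723) + 793015) = 1/(-7653254839/19915 + 793015) = 1/(8139638886/19915) = 19915/8139638886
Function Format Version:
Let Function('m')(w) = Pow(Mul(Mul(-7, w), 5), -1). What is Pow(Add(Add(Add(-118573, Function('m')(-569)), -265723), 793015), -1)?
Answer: Rational(19915, 8139638886) ≈ 2.4467e-6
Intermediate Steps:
Function('m')(w) = Mul(Rational(-1, 35), Pow(w, -1)) (Function('m')(w) = Pow(Mul(-35, w), -1) = Mul(Rational(-1, 35), Pow(w, -1)))
Pow(Add(Add(Add(-118573, Function('m')(-569)), -265723), 793015), -1) = Pow(Add(Add(Add(-118573, Mul(Rational(-1, 35), Pow(-569, -1))), -265723), 793015), -1) = Pow(Add(Add(Add(-118573, Mul(Rational(-1, 35), Rational(-1, 569))), -265723), 793015), -1) = Pow(Add(Add(Add(-118573, Rational(1, 19915)), -265723), 793015), -1) = Pow(Add(Add(Rational(-2361381294, 19915), -265723), 793015), -1) = Pow(Add(Rational(-7653254839, 19915), 793015), -1) = Pow(Rational(8139638886, 19915), -1) = Rational(19915, 8139638886)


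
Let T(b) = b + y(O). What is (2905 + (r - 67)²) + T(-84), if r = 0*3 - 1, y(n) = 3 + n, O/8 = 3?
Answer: 7472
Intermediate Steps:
O = 24 (O = 8*3 = 24)
r = -1 (r = 0 - 1 = -1)
T(b) = 27 + b (T(b) = b + (3 + 24) = b + 27 = 27 + b)
(2905 + (r - 67)²) + T(-84) = (2905 + (-1 - 67)²) + (27 - 84) = (2905 + (-68)²) - 57 = (2905 + 4624) - 57 = 7529 - 57 = 7472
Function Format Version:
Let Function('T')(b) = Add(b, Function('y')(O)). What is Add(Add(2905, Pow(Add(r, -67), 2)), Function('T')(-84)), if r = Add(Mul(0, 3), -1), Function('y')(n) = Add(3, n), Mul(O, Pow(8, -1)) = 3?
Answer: 7472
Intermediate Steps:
O = 24 (O = Mul(8, 3) = 24)
r = -1 (r = Add(0, -1) = -1)
Function('T')(b) = Add(27, b) (Function('T')(b) = Add(b, Add(3, 24)) = Add(b, 27) = Add(27, b))
Add(Add(2905, Pow(Add(r, -67), 2)), Function('T')(-84)) = Add(Add(2905, Pow(Add(-1, -67), 2)), Add(27, -84)) = Add(Add(2905, Pow(-68, 2)), -57) = Add(Add(2905, 4624), -57) = Add(7529, -57) = 7472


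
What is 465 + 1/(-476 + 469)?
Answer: 3254/7 ≈ 464.86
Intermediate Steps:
465 + 1/(-476 + 469) = 465 + 1/(-7) = 465 - ⅐ = 3254/7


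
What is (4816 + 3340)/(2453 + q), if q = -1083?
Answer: 4078/685 ≈ 5.9533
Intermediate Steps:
(4816 + 3340)/(2453 + q) = (4816 + 3340)/(2453 - 1083) = 8156/1370 = 8156*(1/1370) = 4078/685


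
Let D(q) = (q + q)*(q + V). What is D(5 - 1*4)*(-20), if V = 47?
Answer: -1920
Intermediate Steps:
D(q) = 2*q*(47 + q) (D(q) = (q + q)*(q + 47) = (2*q)*(47 + q) = 2*q*(47 + q))
D(5 - 1*4)*(-20) = (2*(5 - 1*4)*(47 + (5 - 1*4)))*(-20) = (2*(5 - 4)*(47 + (5 - 4)))*(-20) = (2*1*(47 + 1))*(-20) = (2*1*48)*(-20) = 96*(-20) = -1920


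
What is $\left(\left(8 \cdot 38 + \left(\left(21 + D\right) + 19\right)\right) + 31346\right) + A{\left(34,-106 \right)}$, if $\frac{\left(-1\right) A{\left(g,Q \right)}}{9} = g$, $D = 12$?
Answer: $31396$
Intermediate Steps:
$A{\left(g,Q \right)} = - 9 g$
$\left(\left(8 \cdot 38 + \left(\left(21 + D\right) + 19\right)\right) + 31346\right) + A{\left(34,-106 \right)} = \left(\left(8 \cdot 38 + \left(\left(21 + 12\right) + 19\right)\right) + 31346\right) - 306 = \left(\left(304 + \left(33 + 19\right)\right) + 31346\right) - 306 = \left(\left(304 + 52\right) + 31346\right) - 306 = \left(356 + 31346\right) - 306 = 31702 - 306 = 31396$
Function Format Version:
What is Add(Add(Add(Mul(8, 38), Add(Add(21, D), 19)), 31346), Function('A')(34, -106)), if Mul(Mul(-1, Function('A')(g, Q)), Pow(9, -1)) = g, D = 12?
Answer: 31396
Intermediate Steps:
Function('A')(g, Q) = Mul(-9, g)
Add(Add(Add(Mul(8, 38), Add(Add(21, D), 19)), 31346), Function('A')(34, -106)) = Add(Add(Add(Mul(8, 38), Add(Add(21, 12), 19)), 31346), Mul(-9, 34)) = Add(Add(Add(304, Add(33, 19)), 31346), -306) = Add(Add(Add(304, 52), 31346), -306) = Add(Add(356, 31346), -306) = Add(31702, -306) = 31396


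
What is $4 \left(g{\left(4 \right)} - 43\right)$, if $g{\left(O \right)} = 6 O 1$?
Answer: $-76$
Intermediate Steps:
$g{\left(O \right)} = 6 O$
$4 \left(g{\left(4 \right)} - 43\right) = 4 \left(6 \cdot 4 - 43\right) = 4 \left(24 - 43\right) = 4 \left(-19\right) = -76$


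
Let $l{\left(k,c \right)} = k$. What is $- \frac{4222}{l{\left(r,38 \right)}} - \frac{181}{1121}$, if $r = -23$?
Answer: $\frac{4728699}{25783} \approx 183.4$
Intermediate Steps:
$- \frac{4222}{l{\left(r,38 \right)}} - \frac{181}{1121} = - \frac{4222}{-23} - \frac{181}{1121} = \left(-4222\right) \left(- \frac{1}{23}\right) - \frac{181}{1121} = \frac{4222}{23} - \frac{181}{1121} = \frac{4728699}{25783}$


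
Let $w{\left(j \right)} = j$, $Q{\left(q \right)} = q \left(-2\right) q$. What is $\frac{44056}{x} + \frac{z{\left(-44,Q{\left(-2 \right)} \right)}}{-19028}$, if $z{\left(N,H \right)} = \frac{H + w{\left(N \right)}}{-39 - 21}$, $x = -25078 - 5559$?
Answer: $- \frac{12574861801}{8744412540} \approx -1.438$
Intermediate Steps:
$Q{\left(q \right)} = - 2 q^{2}$ ($Q{\left(q \right)} = - 2 q q = - 2 q^{2}$)
$x = -30637$
$z{\left(N,H \right)} = - \frac{H}{60} - \frac{N}{60}$ ($z{\left(N,H \right)} = \frac{H + N}{-39 - 21} = \frac{H + N}{-60} = \left(H + N\right) \left(- \frac{1}{60}\right) = - \frac{H}{60} - \frac{N}{60}$)
$\frac{44056}{x} + \frac{z{\left(-44,Q{\left(-2 \right)} \right)}}{-19028} = \frac{44056}{-30637} + \frac{- \frac{\left(-2\right) \left(-2\right)^{2}}{60} - - \frac{11}{15}}{-19028} = 44056 \left(- \frac{1}{30637}\right) + \left(- \frac{\left(-2\right) 4}{60} + \frac{11}{15}\right) \left(- \frac{1}{19028}\right) = - \frac{44056}{30637} + \left(\left(- \frac{1}{60}\right) \left(-8\right) + \frac{11}{15}\right) \left(- \frac{1}{19028}\right) = - \frac{44056}{30637} + \left(\frac{2}{15} + \frac{11}{15}\right) \left(- \frac{1}{19028}\right) = - \frac{44056}{30637} + \frac{13}{15} \left(- \frac{1}{19028}\right) = - \frac{44056}{30637} - \frac{13}{285420} = - \frac{12574861801}{8744412540}$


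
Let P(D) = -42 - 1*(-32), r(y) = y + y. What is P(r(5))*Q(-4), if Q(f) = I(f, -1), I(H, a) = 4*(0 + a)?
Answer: 40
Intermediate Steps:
I(H, a) = 4*a
Q(f) = -4 (Q(f) = 4*(-1) = -4)
r(y) = 2*y
P(D) = -10 (P(D) = -42 + 32 = -10)
P(r(5))*Q(-4) = -10*(-4) = 40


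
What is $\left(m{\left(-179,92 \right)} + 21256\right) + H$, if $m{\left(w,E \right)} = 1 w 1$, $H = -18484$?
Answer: $2593$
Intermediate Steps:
$m{\left(w,E \right)} = w$ ($m{\left(w,E \right)} = w 1 = w$)
$\left(m{\left(-179,92 \right)} + 21256\right) + H = \left(-179 + 21256\right) - 18484 = 21077 - 18484 = 2593$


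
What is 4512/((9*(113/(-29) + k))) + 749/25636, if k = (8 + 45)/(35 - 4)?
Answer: -17328957727/75600564 ≈ -229.22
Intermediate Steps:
k = 53/31 ≈ 1.7097
4512/((9*(113/(-29) + k))) + 749/25636 = 4512/((9*(113/(-29) + 53/31))) + 749/25636 = 4512/((9*(113*(-1/29) + 53/31))) + 749*(1/25636) = 4512/((9*(-113/29 + 53/31))) + 749/25636 = 4512/((9*(-1966/899))) + 749/25636 = 4512/(-17694/899) + 749/25636 = 4512*(-899/17694) + 749/25636 = -676048/2949 + 749/25636 = -17328957727/75600564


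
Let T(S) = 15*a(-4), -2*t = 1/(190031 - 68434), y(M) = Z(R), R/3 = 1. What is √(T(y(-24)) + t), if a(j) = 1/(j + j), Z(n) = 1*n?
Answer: I*√443575885046/486388 ≈ 1.3693*I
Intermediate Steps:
R = 3 (R = 3*1 = 3)
Z(n) = n
y(M) = 3
t = -1/243194 (t = -1/(2*(190031 - 68434)) = -½/121597 = -½*1/121597 = -1/243194 ≈ -4.1119e-6)
a(j) = 1/(2*j)
T(S) = -15/8 (T(S) = 15*((½)/(-4)) = 15*((½)*(-¼)) = 15*(-⅛) = -15/8)
√(T(y(-24)) + t) = √(-15/8 - 1/243194) = √(-1823959/972776) = I*√443575885046/486388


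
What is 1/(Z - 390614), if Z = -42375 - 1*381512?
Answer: -1/814501 ≈ -1.2277e-6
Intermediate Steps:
Z = -423887 (Z = -42375 - 381512 = -423887)
1/(Z - 390614) = 1/(-423887 - 390614) = 1/(-814501) = -1/814501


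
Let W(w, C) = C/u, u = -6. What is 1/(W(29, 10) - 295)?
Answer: -3/890 ≈ -0.0033708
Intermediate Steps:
W(w, C) = -C/6 (W(w, C) = C/(-6) = C*(-⅙) = -C/6)
1/(W(29, 10) - 295) = 1/(-⅙*10 - 295) = 1/(-5/3 - 295) = 1/(-890/3) = -3/890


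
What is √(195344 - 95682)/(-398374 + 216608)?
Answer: -√99662/181766 ≈ -0.0017368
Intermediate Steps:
√(195344 - 95682)/(-398374 + 216608) = √99662/(-181766) = √99662*(-1/181766) = -√99662/181766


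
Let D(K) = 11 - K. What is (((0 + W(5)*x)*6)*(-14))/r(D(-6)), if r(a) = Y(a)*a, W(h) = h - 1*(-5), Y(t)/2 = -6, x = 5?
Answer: 350/17 ≈ 20.588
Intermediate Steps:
Y(t) = -12 (Y(t) = 2*(-6) = -12)
W(h) = 5 + h (W(h) = h + 5 = 5 + h)
r(a) = -12*a
(((0 + W(5)*x)*6)*(-14))/r(D(-6)) = (((0 + (5 + 5)*5)*6)*(-14))/((-12*(11 - 1*(-6)))) = (((0 + 10*5)*6)*(-14))/((-12*(11 + 6))) = (((0 + 50)*6)*(-14))/((-12*17)) = ((50*6)*(-14))/(-204) = (300*(-14))*(-1/204) = -4200*(-1/204) = 350/17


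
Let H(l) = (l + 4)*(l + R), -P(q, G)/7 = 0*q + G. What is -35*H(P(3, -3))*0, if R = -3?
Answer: 0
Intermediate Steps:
P(q, G) = -7*G (P(q, G) = -7*(0*q + G) = -7*(0 + G) = -7*G)
H(l) = (-3 + l)*(4 + l) (H(l) = (l + 4)*(l - 3) = (4 + l)*(-3 + l) = (-3 + l)*(4 + l))
-35*H(P(3, -3))*0 = -35*(-12 - 7*(-3) + (-7*(-3))²)*0 = -35*(-12 + 21 + 21²)*0 = -35*(-12 + 21 + 441)*0 = -35*450*0 = -15750*0 = 0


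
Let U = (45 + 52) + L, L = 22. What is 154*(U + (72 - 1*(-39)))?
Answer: 35420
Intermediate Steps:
U = 119 (U = (45 + 52) + 22 = 97 + 22 = 119)
154*(U + (72 - 1*(-39))) = 154*(119 + (72 - 1*(-39))) = 154*(119 + (72 + 39)) = 154*(119 + 111) = 154*230 = 35420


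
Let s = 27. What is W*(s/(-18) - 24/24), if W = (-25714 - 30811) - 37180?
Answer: 468525/2 ≈ 2.3426e+5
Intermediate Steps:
W = -93705 (W = -56525 - 37180 = -93705)
W*(s/(-18) - 24/24) = -93705*(27/(-18) - 24/24) = -93705*(27*(-1/18) - 24*1/24) = -93705*(-3/2 - 1) = -93705*(-5/2) = 468525/2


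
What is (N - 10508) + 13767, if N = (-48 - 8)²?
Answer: 6395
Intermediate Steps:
N = 3136 (N = (-56)² = 3136)
(N - 10508) + 13767 = (3136 - 10508) + 13767 = -7372 + 13767 = 6395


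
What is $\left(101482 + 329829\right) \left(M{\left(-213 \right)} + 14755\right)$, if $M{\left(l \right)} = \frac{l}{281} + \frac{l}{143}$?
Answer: $\frac{255685410507283}{40183} \approx 6.363 \cdot 10^{9}$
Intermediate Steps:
$M{\left(l \right)} = \frac{424 l}{40183}$ ($M{\left(l \right)} = l \frac{1}{281} + l \frac{1}{143} = \frac{l}{281} + \frac{l}{143} = \frac{424 l}{40183}$)
$\left(101482 + 329829\right) \left(M{\left(-213 \right)} + 14755\right) = \left(101482 + 329829\right) \left(\frac{424}{40183} \left(-213\right) + 14755\right) = 431311 \left(- \frac{90312}{40183} + 14755\right) = 431311 \cdot \frac{592809853}{40183} = \frac{255685410507283}{40183}$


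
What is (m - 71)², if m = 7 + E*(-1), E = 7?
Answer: 5041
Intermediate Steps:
m = 0 (m = 7 + 7*(-1) = 7 - 7 = 0)
(m - 71)² = (0 - 71)² = (-71)² = 5041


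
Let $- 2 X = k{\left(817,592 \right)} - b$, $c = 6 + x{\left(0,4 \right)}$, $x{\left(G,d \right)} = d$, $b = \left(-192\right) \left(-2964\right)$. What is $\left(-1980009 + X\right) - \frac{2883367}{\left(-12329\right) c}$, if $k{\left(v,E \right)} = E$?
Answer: $- \frac{209067490323}{123290} \approx -1.6957 \cdot 10^{6}$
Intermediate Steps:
$b = 569088$
$c = 10$ ($c = 6 + 4 = 10$)
$X = 284248$ ($X = - \frac{592 - 569088}{2} = \left(- \frac{1}{2}\right) \left(-568496\right) = 284248$)
$\left(-1980009 + X\right) - \frac{2883367}{\left(-12329\right) c} = \left(-1980009 + 284248\right) - \frac{2883367}{\left(-12329\right) 10} = -1695761 - \frac{2883367}{-123290} = -1695761 - - \frac{2883367}{123290} = -1695761 + \frac{2883367}{123290} = - \frac{209067490323}{123290}$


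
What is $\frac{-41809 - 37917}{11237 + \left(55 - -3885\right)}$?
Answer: $- \frac{79726}{15177} \approx -5.2531$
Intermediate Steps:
$\frac{-41809 - 37917}{11237 + \left(55 - -3885\right)} = - \frac{79726}{11237 + \left(55 + 3885\right)} = - \frac{79726}{11237 + 3940} = - \frac{79726}{15177}$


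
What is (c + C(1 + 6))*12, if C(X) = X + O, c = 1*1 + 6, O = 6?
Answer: 240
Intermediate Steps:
c = 7 (c = 1 + 6 = 7)
C(X) = 6 + X (C(X) = X + 6 = 6 + X)
(c + C(1 + 6))*12 = (7 + (6 + (1 + 6)))*12 = (7 + (6 + 7))*12 = (7 + 13)*12 = 20*12 = 240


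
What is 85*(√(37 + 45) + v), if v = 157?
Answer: 13345 + 85*√82 ≈ 14115.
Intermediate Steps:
85*(√(37 + 45) + v) = 85*(√(37 + 45) + 157) = 85*(√82 + 157) = 85*(157 + √82) = 13345 + 85*√82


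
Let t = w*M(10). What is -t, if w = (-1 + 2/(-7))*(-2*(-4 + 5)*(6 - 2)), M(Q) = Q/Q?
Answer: -72/7 ≈ -10.286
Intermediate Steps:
M(Q) = 1
w = 72/7 (w = (-1 + 2*(-1/7))*(-2*4) = (-1 - 2/7)*(-2*4) = -9/7*(-8) = 72/7 ≈ 10.286)
t = 72/7 (t = (72/7)*1 = 72/7 ≈ 10.286)
-t = -1*72/7 = -72/7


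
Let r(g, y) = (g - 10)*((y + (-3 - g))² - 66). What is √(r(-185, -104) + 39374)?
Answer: 2*I*√283534 ≈ 1065.0*I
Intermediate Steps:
r(g, y) = (-66 + (-3 + y - g)²)*(-10 + g) (r(g, y) = (-10 + g)*((-3 + y - g)² - 66) = (-10 + g)*(-66 + (-3 + y - g)²) = (-66 + (-3 + y - g)²)*(-10 + g))
√(r(-185, -104) + 39374) = √((660 - 66*(-185) - 10*(3 - 185 - 1*(-104))² - 185*(3 - 185 - 1*(-104))²) + 39374) = √((660 + 12210 - 10*(3 - 185 + 104)² - 185*(3 - 185 + 104)²) + 39374) = √((660 + 12210 - 10*(-78)² - 185*(-78)²) + 39374) = √((660 + 12210 - 10*6084 - 185*6084) + 39374) = √((660 + 12210 - 60840 - 1125540) + 39374) = √(-1173510 + 39374) = √(-1134136) = 2*I*√283534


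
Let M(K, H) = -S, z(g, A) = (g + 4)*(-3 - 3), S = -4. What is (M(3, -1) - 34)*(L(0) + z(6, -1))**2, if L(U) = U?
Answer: -108000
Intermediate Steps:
z(g, A) = -24 - 6*g (z(g, A) = (4 + g)*(-6) = -24 - 6*g)
M(K, H) = 4 (M(K, H) = -1*(-4) = 4)
(M(3, -1) - 34)*(L(0) + z(6, -1))**2 = (4 - 34)*(0 + (-24 - 6*6))**2 = -30*(0 + (-24 - 36))**2 = -30*(0 - 60)**2 = -30*(-60)**2 = -30*3600 = -108000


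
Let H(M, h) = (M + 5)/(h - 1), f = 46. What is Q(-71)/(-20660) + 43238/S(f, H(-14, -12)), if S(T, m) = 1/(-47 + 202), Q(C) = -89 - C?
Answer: 69230523709/10330 ≈ 6.7019e+6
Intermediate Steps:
H(M, h) = (5 + M)/(-1 + h)
S(T, m) = 1/155
Q(-71)/(-20660) + 43238/S(f, H(-14, -12)) = (-89 - 1*(-71))/(-20660) + 43238/(1/155) = (-89 + 71)*(-1/20660) + 43238*155 = -18*(-1/20660) + 6701890 = 9/10330 + 6701890 = 69230523709/10330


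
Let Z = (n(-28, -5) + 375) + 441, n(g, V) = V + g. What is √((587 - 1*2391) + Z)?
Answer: I*√1021 ≈ 31.953*I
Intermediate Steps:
Z = 783 (Z = ((-5 - 28) + 375) + 441 = (-33 + 375) + 441 = 342 + 441 = 783)
√((587 - 1*2391) + Z) = √((587 - 1*2391) + 783) = √((587 - 2391) + 783) = √(-1804 + 783) = √(-1021) = I*√1021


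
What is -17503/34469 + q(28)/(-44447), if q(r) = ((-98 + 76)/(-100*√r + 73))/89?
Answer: -19017689938851893/37451908392514317 - 4400*√7/1086538872393 ≈ -0.50779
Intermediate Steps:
q(r) = -22/(89*(73 - 100*√r)) (q(r) = -22/(73 - 100*√r)*(1/89) = -22/(89*(73 - 100*√r)))
-17503/34469 + q(28)/(-44447) = -17503/34469 + (22/(89*(-73 + 100*√28)))/(-44447) = -17503*1/34469 + (22/(89*(-73 + 100*(2*√7))))*(-1/44447) = -17503/34469 + (22/(89*(-73 + 200*√7)))*(-1/44447) = -17503/34469 - 22/(3955783*(-73 + 200*√7))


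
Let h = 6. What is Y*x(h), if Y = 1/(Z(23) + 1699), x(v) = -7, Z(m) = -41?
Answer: -7/1658 ≈ -0.0042220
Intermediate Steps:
Y = 1/1658 (Y = 1/(-41 + 1699) = 1/1658 ≈ 0.00060314)
Y*x(h) = (1/1658)*(-7) = -7/1658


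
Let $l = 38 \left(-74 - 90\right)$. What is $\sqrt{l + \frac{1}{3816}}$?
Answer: $\frac{i \sqrt{2520818966}}{636} \approx 78.943 i$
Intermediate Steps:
$l = -6232$ ($l = 38 \left(-164\right) = -6232$)
$\sqrt{l + \frac{1}{3816}} = \sqrt{-6232 + \frac{1}{3816}} = \sqrt{- \frac{23781311}{3816}} = \frac{i \sqrt{2520818966}}{636}$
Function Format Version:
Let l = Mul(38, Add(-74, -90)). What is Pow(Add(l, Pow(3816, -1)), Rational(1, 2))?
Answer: Mul(Rational(1, 636), I, Pow(2520818966, Rational(1, 2))) ≈ Mul(78.943, I)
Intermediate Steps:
l = -6232 (l = Mul(38, -164) = -6232)
Pow(Add(l, Pow(3816, -1)), Rational(1, 2)) = Pow(Add(-6232, Pow(3816, -1)), Rational(1, 2)) = Pow(Add(-6232, Rational(1, 3816)), Rational(1, 2)) = Pow(Rational(-23781311, 3816), Rational(1, 2)) = Mul(Rational(1, 636), I, Pow(2520818966, Rational(1, 2)))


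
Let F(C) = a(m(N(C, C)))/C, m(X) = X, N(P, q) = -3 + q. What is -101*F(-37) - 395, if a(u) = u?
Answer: -18655/37 ≈ -504.19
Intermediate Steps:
F(C) = (-3 + C)/C
-101*F(-37) - 395 = -101*(-3 - 37)/(-37) - 395 = -(-101)*(-40)/37 - 395 = -101*40/37 - 395 = -4040/37 - 395 = -18655/37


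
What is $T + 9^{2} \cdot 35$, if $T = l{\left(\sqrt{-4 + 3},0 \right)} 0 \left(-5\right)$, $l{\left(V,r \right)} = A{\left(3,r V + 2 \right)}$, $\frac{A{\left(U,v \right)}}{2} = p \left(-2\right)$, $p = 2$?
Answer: $2835$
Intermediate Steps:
$A{\left(U,v \right)} = -8$ ($A{\left(U,v \right)} = 2 \cdot 2 \left(-2\right) = 2 \left(-4\right) = -8$)
$l{\left(V,r \right)} = -8$
$T = 0$ ($T = \left(-8\right) 0 \left(-5\right) = 0 \left(-5\right) = 0$)
$T + 9^{2} \cdot 35 = 0 + 9^{2} \cdot 35 = 0 + 81 \cdot 35 = 0 + 2835 = 2835$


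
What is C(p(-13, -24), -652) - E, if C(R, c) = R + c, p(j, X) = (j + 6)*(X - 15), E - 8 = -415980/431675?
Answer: -33328449/86335 ≈ -386.04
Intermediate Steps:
E = 607484/86335 (E = 8 - 415980/431675 = 8 - 415980*1/431675 = 8 - 83196/86335 = 607484/86335 ≈ 7.0364)
p(j, X) = (-15 + X)*(6 + j) (p(j, X) = (6 + j)*(-15 + X) = (-15 + X)*(6 + j))
C(p(-13, -24), -652) - E = ((-90 - 15*(-13) + 6*(-24) - 24*(-13)) - 652) - 1*607484/86335 = ((-90 + 195 - 144 + 312) - 652) - 607484/86335 = (273 - 652) - 607484/86335 = -379 - 607484/86335 = -33328449/86335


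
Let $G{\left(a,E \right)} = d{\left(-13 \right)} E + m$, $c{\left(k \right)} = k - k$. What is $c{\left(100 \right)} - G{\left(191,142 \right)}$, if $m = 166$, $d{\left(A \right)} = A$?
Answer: $1680$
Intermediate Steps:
$c{\left(k \right)} = 0$
$G{\left(a,E \right)} = 166 - 13 E$ ($G{\left(a,E \right)} = - 13 E + 166 = 166 - 13 E$)
$c{\left(100 \right)} - G{\left(191,142 \right)} = 0 - \left(166 - 1846\right) = 0 - -1680 = 0 + 1680 = 1680$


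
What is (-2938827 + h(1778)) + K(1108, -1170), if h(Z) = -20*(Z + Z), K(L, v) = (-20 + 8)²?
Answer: -3009803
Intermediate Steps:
K(L, v) = 144 (K(L, v) = (-12)² = 144)
h(Z) = -40*Z
(-2938827 + h(1778)) + K(1108, -1170) = (-2938827 - 40*1778) + 144 = (-2938827 - 71120) + 144 = -3009947 + 144 = -3009803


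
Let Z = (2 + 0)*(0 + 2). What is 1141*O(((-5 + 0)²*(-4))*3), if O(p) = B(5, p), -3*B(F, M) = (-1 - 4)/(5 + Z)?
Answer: 5705/27 ≈ 211.30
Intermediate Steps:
Z = 4 (Z = 2*2 = 4)
B(F, M) = 5/27 (B(F, M) = -(-1 - 4)/(3*(5 + 4)) = -(-5)/(3*9) = -⅓*(-5/9) = 5/27)
O(p) = 5/27
1141*O(((-5 + 0)²*(-4))*3) = 1141*(5/27) = 5705/27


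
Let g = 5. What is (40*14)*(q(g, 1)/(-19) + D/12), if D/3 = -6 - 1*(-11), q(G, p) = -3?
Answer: 14980/19 ≈ 788.42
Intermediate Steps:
D = 15 (D = 3*(-6 - 1*(-11)) = 3*(-6 + 11) = 3*5 = 15)
(40*14)*(q(g, 1)/(-19) + D/12) = (40*14)*(-3/(-19) + 15/12) = 560*(-3*(-1/19) + 15*(1/12)) = 560*(3/19 + 5/4) = 560*(107/76) = 14980/19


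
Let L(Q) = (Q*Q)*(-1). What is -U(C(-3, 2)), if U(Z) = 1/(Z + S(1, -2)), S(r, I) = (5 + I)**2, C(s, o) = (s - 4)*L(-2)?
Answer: -1/37 ≈ -0.027027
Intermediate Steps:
L(Q) = -Q**2 (L(Q) = Q**2*(-1) = -Q**2)
C(s, o) = 16 - 4*s (C(s, o) = (s - 4)*(-1*(-2)**2) = (-4 + s)*(-1*4) = (-4 + s)*(-4) = 16 - 4*s)
U(Z) = 1/(9 + Z) (U(Z) = 1/(Z + (5 - 2)**2) = 1/(Z + 3**2) = 1/(Z + 9) = 1/(9 + Z))
-U(C(-3, 2)) = -1/(9 + (16 - 4*(-3))) = -1/(9 + (16 + 12)) = -1/(9 + 28) = -1/37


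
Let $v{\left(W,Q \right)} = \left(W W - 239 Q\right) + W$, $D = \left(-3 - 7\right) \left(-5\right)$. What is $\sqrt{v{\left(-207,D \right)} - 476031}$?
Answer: $i \sqrt{445339} \approx 667.34 i$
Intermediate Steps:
$D = 50$ ($D = \left(-10\right) \left(-5\right) = 50$)
$v{\left(W,Q \right)} = W + W^{2} - 239 Q$ ($v{\left(W,Q \right)} = \left(W^{2} - 239 Q\right) + W = W + W^{2} - 239 Q$)
$\sqrt{v{\left(-207,D \right)} - 476031} = \sqrt{\left(-207 + \left(-207\right)^{2} - 11950\right) - 476031} = \sqrt{\left(-207 + 42849 - 11950\right) - 476031} = \sqrt{30692 - 476031} = \sqrt{-445339} = i \sqrt{445339}$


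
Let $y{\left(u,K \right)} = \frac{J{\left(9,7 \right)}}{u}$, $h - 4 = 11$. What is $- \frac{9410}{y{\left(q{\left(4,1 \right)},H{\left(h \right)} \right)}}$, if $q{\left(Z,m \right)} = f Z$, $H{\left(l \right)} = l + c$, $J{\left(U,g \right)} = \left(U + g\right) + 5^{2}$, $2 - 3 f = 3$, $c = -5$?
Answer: $\frac{37640}{123} \approx 306.02$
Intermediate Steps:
$h = 15$ ($h = 4 + 11 = 15$)
$f = - \frac{1}{3}$ ($f = \frac{2}{3} - 1 = - \frac{1}{3} \approx -0.33333$)
$J{\left(U,g \right)} = 25 + U + g$ ($J{\left(U,g \right)} = \left(U + g\right) + 25 = 25 + U + g$)
$H{\left(l \right)} = -5 + l$ ($H{\left(l \right)} = l - 5 = -5 + l$)
$q{\left(Z,m \right)} = - \frac{Z}{3}$
$y{\left(u,K \right)} = \frac{41}{u}$ ($y{\left(u,K \right)} = \frac{25 + 9 + 7}{u} = \frac{41}{u}$)
$- \frac{9410}{y{\left(q{\left(4,1 \right)},H{\left(h \right)} \right)}} = - \frac{9410}{41 \frac{1}{\left(- \frac{1}{3}\right) 4}} = - \frac{9410}{41 \frac{1}{- \frac{4}{3}}} = - \frac{9410}{41 \left(- \frac{3}{4}\right)} = - \frac{9410}{- \frac{123}{4}} = \left(-9410\right) \left(- \frac{4}{123}\right) = \frac{37640}{123}$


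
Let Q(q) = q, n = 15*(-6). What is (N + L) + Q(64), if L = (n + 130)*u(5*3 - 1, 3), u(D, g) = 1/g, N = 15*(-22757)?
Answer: -1023833/3 ≈ -3.4128e+5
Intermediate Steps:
N = -341355
n = -90
L = 40/3 (L = (-90 + 130)/3 = 40*(⅓) = 40/3 ≈ 13.333)
(N + L) + Q(64) = (-341355 + 40/3) + 64 = -1024025/3 + 64 = -1023833/3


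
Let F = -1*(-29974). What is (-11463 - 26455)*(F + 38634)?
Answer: -2601478144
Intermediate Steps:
F = 29974
(-11463 - 26455)*(F + 38634) = (-11463 - 26455)*(29974 + 38634) = -37918*68608 = -2601478144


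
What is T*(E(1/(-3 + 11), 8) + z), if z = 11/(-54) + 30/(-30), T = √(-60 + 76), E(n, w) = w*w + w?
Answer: 7646/27 ≈ 283.19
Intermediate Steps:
E(n, w) = w + w² (E(n, w) = w² + w = w + w²)
T = 4 (T = √16 = 4)
z = -65/54 (z = 11*(-1/54) + 30*(-1/30) = -11/54 - 1 = -65/54 ≈ -1.2037)
T*(E(1/(-3 + 11), 8) + z) = 4*(8*(1 + 8) - 65/54) = 4*(8*9 - 65/54) = 4*(72 - 65/54) = 4*(3823/54) = 7646/27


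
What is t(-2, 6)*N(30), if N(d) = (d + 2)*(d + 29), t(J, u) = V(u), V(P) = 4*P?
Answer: 45312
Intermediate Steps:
t(J, u) = 4*u
N(d) = (2 + d)*(29 + d)
t(-2, 6)*N(30) = (4*6)*(58 + 30**2 + 31*30) = 24*(58 + 900 + 930) = 24*1888 = 45312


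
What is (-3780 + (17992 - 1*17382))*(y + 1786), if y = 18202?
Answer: -63361960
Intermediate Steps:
(-3780 + (17992 - 1*17382))*(y + 1786) = (-3780 + (17992 - 1*17382))*(18202 + 1786) = (-3780 + (17992 - 17382))*19988 = (-3780 + 610)*19988 = -3170*19988 = -63361960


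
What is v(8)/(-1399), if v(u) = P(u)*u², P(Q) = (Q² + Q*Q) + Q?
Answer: -8704/1399 ≈ -6.2216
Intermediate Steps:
P(Q) = Q + 2*Q² (P(Q) = (Q² + Q²) + Q = 2*Q² + Q = Q + 2*Q²)
v(u) = u³*(1 + 2*u) (v(u) = (u*(1 + 2*u))*u² = u³*(1 + 2*u))
v(8)/(-1399) = (8³*(1 + 2*8))/(-1399) = (512*(1 + 16))*(-1/1399) = (512*17)*(-1/1399) = 8704*(-1/1399) = -8704/1399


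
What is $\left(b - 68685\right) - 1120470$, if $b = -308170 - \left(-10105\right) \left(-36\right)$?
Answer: $-1861105$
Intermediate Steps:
$b = -671950$ ($b = -308170 - 363780 = -671950$)
$\left(b - 68685\right) - 1120470 = \left(-671950 - 68685\right) - 1120470 = -740635 - 1120470 = -1861105$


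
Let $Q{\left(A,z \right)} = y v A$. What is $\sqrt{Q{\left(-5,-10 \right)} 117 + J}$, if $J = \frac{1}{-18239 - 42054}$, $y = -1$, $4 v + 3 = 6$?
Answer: $\frac{\sqrt{6379856223823}}{120586} \approx 20.946$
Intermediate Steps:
$v = \frac{3}{4}$ ($v = - \frac{3}{4} + \frac{1}{4} \cdot 6 = - \frac{3}{4} + \frac{3}{2} = \frac{3}{4} \approx 0.75$)
$J = - \frac{1}{60293}$ ($J = \frac{1}{-60293} = - \frac{1}{60293} \approx -1.6586 \cdot 10^{-5}$)
$Q{\left(A,z \right)} = - \frac{3 A}{4}$ ($Q{\left(A,z \right)} = \left(-1\right) \frac{3}{4} A = - \frac{3 A}{4}$)
$\sqrt{Q{\left(-5,-10 \right)} 117 + J} = \sqrt{\left(- \frac{3}{4}\right) \left(-5\right) 117 - \frac{1}{60293}} = \sqrt{\frac{15}{4} \cdot 117 - \frac{1}{60293}} = \sqrt{\frac{1755}{4} - \frac{1}{60293}} = \sqrt{\frac{105814211}{241172}} = \frac{\sqrt{6379856223823}}{120586}$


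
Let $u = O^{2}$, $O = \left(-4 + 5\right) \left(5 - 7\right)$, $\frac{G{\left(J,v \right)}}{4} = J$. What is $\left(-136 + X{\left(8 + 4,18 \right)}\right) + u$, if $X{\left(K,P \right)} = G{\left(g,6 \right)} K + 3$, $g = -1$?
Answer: $-177$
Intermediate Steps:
$G{\left(J,v \right)} = 4 J$
$O = -2$ ($O = 1 \left(-2\right) = -2$)
$X{\left(K,P \right)} = 3 - 4 K$ ($X{\left(K,P \right)} = 4 \left(-1\right) K + 3 = - 4 K + 3 = 3 - 4 K$)
$u = 4$ ($u = \left(-2\right)^{2} = 4$)
$\left(-136 + X{\left(8 + 4,18 \right)}\right) + u = \left(-136 + \left(3 - 4 \left(8 + 4\right)\right)\right) + 4 = \left(-136 + \left(3 - 48\right)\right) + 4 = \left(-136 - 45\right) + 4 = -181 + 4 = -177$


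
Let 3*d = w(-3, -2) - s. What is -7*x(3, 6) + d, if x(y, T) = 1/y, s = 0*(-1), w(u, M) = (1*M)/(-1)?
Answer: -5/3 ≈ -1.6667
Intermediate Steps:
w(u, M) = -M (w(u, M) = M*(-1) = -M)
s = 0
x(y, T) = 1/y
d = 2/3 (d = (-1*(-2) - 1*0)/3 = (2 + 0)/3 = (1/3)*2 = 2/3 ≈ 0.66667)
-7*x(3, 6) + d = -7/3 + 2/3 = -5/3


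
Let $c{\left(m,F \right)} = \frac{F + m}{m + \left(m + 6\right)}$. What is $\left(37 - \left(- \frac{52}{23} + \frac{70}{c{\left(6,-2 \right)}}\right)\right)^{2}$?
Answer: $\frac{40220964}{529} \approx 76032.0$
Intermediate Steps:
$c{\left(m,F \right)} = \frac{F + m}{6 + 2 m}$ ($c{\left(m,F \right)} = \frac{F + m}{m + \left(6 + m\right)} = \frac{F + m}{6 + 2 m}$)
$\left(37 - \left(- \frac{52}{23} + \frac{70}{c{\left(6,-2 \right)}}\right)\right)^{2} = \left(37 - \left(- \frac{52}{23} + 70 \frac{2 \left(3 + 6\right)}{-2 + 6}\right)\right)^{2} = \left(37 - \left(- \frac{52}{23} + \frac{70}{\frac{1}{2} \cdot \frac{1}{9} \cdot 4}\right)\right)^{2} = \left(37 + \left(\frac{52}{23} - \frac{70}{\frac{1}{2} \cdot \frac{1}{9} \cdot 4}\right)\right)^{2} = \left(37 + \left(\frac{52}{23} - \frac{70}{\frac{2}{9}}\right)\right)^{2} = \left(37 + \left(\frac{52}{23} - 315\right)\right)^{2} = \left(37 - \frac{7193}{23}\right)^{2} = \left(- \frac{6342}{23}\right)^{2} = \frac{40220964}{529}$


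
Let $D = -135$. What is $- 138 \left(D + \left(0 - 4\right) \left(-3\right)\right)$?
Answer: $16974$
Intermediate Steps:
$- 138 \left(D + \left(0 - 4\right) \left(-3\right)\right) = - 138 \left(-135 + \left(0 - 4\right) \left(-3\right)\right) = - 138 \left(-135 - -12\right) = - 138 \left(-135 + 12\right) = \left(-138\right) \left(-123\right) = 16974$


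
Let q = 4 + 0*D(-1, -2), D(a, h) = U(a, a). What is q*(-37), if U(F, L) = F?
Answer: -148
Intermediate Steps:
D(a, h) = a
q = 4 (q = 4 + 0*(-1) = 4 + 0 = 4)
q*(-37) = 4*(-37) = -148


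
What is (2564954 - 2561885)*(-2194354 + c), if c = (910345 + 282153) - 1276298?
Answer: -6991654626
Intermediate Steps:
c = -83800 (c = 1192498 - 1276298 = -83800)
(2564954 - 2561885)*(-2194354 + c) = (2564954 - 2561885)*(-2194354 - 83800) = 3069*(-2278154) = -6991654626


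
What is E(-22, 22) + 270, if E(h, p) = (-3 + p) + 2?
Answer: 291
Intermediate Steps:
E(h, p) = -1 + p
E(-22, 22) + 270 = (-1 + 22) + 270 = 21 + 270 = 291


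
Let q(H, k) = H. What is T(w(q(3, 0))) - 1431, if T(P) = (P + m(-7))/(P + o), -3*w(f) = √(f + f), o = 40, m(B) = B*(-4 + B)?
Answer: -3428350/2399 + 37*√6/4798 ≈ -1429.1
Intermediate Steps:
w(f) = -√2*√f/3 (w(f) = -√(f + f)/3 = -√2*√f/3)
T(P) = (77 + P)/(40 + P) (T(P) = (P - 7*(-4 - 7))/(P + 40) = (P - 7*(-11))/(40 + P) = (P + 77)/(40 + P) = (77 + P)/(40 + P))
T(w(q(3, 0))) - 1431 = (77 - √2*√3/3)/(40 - √2*√3/3) - 1431 = (77 - √6/3)/(40 - √6/3) - 1431 = -1431 + (77 - √6/3)/(40 - √6/3)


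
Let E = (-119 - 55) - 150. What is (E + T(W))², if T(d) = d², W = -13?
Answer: 24025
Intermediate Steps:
E = -324 (E = -174 - 150 = -324)
(E + T(W))² = (-324 + (-13)²)² = (-324 + 169)² = (-155)² = 24025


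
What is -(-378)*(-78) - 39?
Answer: -29523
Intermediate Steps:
-(-378)*(-78) - 39 = -126*234 - 39 = -29484 - 39 = -29523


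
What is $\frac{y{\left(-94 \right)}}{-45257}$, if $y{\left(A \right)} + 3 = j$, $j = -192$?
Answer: $\frac{195}{45257} \approx 0.0043087$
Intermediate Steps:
$y{\left(A \right)} = -195$ ($y{\left(A \right)} = -3 - 192 = -195$)
$\frac{y{\left(-94 \right)}}{-45257} = - \frac{195}{-45257} = \left(-195\right) \left(- \frac{1}{45257}\right) = \frac{195}{45257}$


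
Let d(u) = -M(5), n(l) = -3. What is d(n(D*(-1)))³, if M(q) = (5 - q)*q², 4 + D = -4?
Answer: 0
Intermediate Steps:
D = -8 (D = -4 - 4 = -8)
M(q) = q²*(5 - q)
d(u) = 0 (d(u) = -5²*(5 - 1*5) = -25*(5 - 5) = -25*0 = -1*0 = 0)
d(n(D*(-1)))³ = 0³ = 0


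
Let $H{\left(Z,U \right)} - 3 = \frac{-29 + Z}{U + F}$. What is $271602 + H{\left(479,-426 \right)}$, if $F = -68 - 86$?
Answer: $\frac{15753045}{58} \approx 2.716 \cdot 10^{5}$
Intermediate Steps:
$F = -154$ ($F = -68 - 86 = -154$)
$H{\left(Z,U \right)} = 3 + \frac{-29 + Z}{-154 + U}$ ($H{\left(Z,U \right)} = 3 + \frac{-29 + Z}{U - 154} = 3 + \frac{-29 + Z}{-154 + U}$)
$271602 + H{\left(479,-426 \right)} = 271602 + \frac{-491 + 479 + 3 \left(-426\right)}{-154 - 426} = 271602 + \frac{-491 + 479 - 1278}{-580} = 271602 - - \frac{129}{58} = 271602 + \frac{129}{58} = \frac{15753045}{58}$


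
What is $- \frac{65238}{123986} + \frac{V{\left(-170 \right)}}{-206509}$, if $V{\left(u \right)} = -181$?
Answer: $- \frac{6724896338}{12802112437} \approx -0.5253$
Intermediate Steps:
$- \frac{65238}{123986} + \frac{V{\left(-170 \right)}}{-206509} = - \frac{65238}{123986} - \frac{181}{-206509} = \left(-65238\right) \frac{1}{123986} - - \frac{181}{206509} = - \frac{32619}{61993} + \frac{181}{206509} = - \frac{6724896338}{12802112437}$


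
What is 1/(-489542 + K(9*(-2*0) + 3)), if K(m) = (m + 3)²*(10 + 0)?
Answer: -1/489182 ≈ -2.0442e-6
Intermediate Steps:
K(m) = 10*(3 + m)² (K(m) = (3 + m)²*10 = 10*(3 + m)²)
1/(-489542 + K(9*(-2*0) + 3)) = 1/(-489542 + 10*(3 + (9*(-2*0) + 3))²) = 1/(-489542 + 10*(3 + (9*0 + 3))²) = 1/(-489542 + 10*(3 + (0 + 3))²) = 1/(-489542 + 10*(3 + 3)²) = 1/(-489542 + 10*6²) = 1/(-489542 + 10*36) = 1/(-489542 + 360) = 1/(-489182) = -1/489182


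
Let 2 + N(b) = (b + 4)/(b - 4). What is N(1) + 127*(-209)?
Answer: -79640/3 ≈ -26547.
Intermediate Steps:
N(b) = -2 + (4 + b)/(-4 + b) (N(b) = -2 + (b + 4)/(b - 4) = -2 + (4 + b)/(-4 + b))
N(1) + 127*(-209) = (12 - 1*1)/(-4 + 1) + 127*(-209) = (12 - 1)/(-3) - 26543 = -1/3*11 - 26543 = -11/3 - 26543 = -79640/3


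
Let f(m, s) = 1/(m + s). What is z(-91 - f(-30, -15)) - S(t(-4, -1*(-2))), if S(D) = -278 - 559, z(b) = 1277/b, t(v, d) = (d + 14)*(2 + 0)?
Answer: 3369213/4094 ≈ 822.96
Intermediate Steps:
t(v, d) = 28 + 2*d (t(v, d) = (14 + d)*2 = 28 + 2*d)
S(D) = -837
z(-91 - f(-30, -15)) - S(t(-4, -1*(-2))) = 1277/(-91 - 1/(-30 - 15)) - 1*(-837) = 1277/(-91 - 1/(-45)) + 837 = 1277/(-91 - 1*(-1/45)) + 837 = 1277/(-91 + 1/45) + 837 = 1277/(-4094/45) + 837 = 1277*(-45/4094) + 837 = -57465/4094 + 837 = 3369213/4094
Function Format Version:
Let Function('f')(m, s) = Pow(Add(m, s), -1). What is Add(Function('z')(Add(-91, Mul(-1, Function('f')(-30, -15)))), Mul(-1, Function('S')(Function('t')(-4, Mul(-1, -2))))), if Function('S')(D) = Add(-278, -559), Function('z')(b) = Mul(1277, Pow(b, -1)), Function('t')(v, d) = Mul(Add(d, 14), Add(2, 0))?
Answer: Rational(3369213, 4094) ≈ 822.96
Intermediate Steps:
Function('t')(v, d) = Add(28, Mul(2, d)) (Function('t')(v, d) = Mul(Add(14, d), 2) = Add(28, Mul(2, d)))
Function('S')(D) = -837
Add(Function('z')(Add(-91, Mul(-1, Function('f')(-30, -15)))), Mul(-1, Function('S')(Function('t')(-4, Mul(-1, -2))))) = Add(Mul(1277, Pow(Add(-91, Mul(-1, Pow(Add(-30, -15), -1))), -1)), Mul(-1, -837)) = Add(Mul(1277, Pow(Add(-91, Mul(-1, Pow(-45, -1))), -1)), 837) = Add(Mul(1277, Pow(Add(-91, Mul(-1, Rational(-1, 45))), -1)), 837) = Add(Mul(1277, Pow(Add(-91, Rational(1, 45)), -1)), 837) = Add(Mul(1277, Pow(Rational(-4094, 45), -1)), 837) = Add(Mul(1277, Rational(-45, 4094)), 837) = Add(Rational(-57465, 4094), 837) = Rational(3369213, 4094)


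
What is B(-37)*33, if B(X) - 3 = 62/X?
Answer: 1617/37 ≈ 43.703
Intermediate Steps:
B(X) = 3 + 62/X
B(-37)*33 = (3 + 62/(-37))*33 = (3 + 62*(-1/37))*33 = (3 - 62/37)*33 = (49/37)*33 = 1617/37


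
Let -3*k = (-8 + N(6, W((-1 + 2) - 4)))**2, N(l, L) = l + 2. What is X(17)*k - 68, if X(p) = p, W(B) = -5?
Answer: -68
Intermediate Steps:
N(l, L) = 2 + l
k = 0 (k = -(-8 + (2 + 6))**2/3 = -(-8 + 8)**2/3 = -1/3*0**2 = -1/3*0 = 0)
X(17)*k - 68 = 17*0 - 68 = 0 - 68 = -68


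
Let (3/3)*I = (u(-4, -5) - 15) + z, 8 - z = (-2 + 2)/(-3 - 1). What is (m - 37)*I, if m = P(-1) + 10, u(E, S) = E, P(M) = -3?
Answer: 330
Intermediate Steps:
z = 8 (z = 8 - (-2 + 2)/(-3 - 1) = 8 - 0/(-4) = 8 - 0*(-1)/4 = 8 - 1*0 = 8 + 0 = 8)
m = 7 (m = -3 + 10 = 7)
I = -11 (I = (-4 - 15) + 8 = -19 + 8 = -11)
(m - 37)*I = (7 - 37)*(-11) = -30*(-11) = 330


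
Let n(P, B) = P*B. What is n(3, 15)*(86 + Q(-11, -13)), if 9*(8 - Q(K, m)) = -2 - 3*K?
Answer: 4075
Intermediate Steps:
Q(K, m) = 74/9 + K/3 (Q(K, m) = 8 - (-2 - 3*K)/9 = 8 + (2/9 + K/3) = 74/9 + K/3)
n(P, B) = B*P
n(3, 15)*(86 + Q(-11, -13)) = (15*3)*(86 + (74/9 + (1/3)*(-11))) = 45*(86 + (74/9 - 11/3)) = 45*(86 + 41/9) = 45*(815/9) = 4075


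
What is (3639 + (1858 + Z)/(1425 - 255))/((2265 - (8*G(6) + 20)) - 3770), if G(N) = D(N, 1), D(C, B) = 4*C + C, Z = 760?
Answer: -2130124/1032525 ≈ -2.0630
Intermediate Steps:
D(C, B) = 5*C
G(N) = 5*N
(3639 + (1858 + Z)/(1425 - 255))/((2265 - (8*G(6) + 20)) - 3770) = (3639 + (1858 + 760)/(1425 - 255))/((2265 - (8*(5*6) + 20)) - 3770) = (3639 + 2618/1170)/((2265 - (8*30 + 20)) - 3770) = (3639 + 2618*(1/1170))/((2265 - (240 + 20)) - 3770) = (3639 + 1309/585)/((2265 - 1*260) - 3770) = 2130124/(585*((2265 - 260) - 3770)) = 2130124/(585*(2005 - 3770)) = (2130124/585)/(-1765) = (2130124/585)*(-1/1765) = -2130124/1032525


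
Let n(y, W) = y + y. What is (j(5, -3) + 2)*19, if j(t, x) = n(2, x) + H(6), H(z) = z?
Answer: 228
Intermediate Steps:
n(y, W) = 2*y
j(t, x) = 10 (j(t, x) = 2*2 + 6 = 4 + 6 = 10)
(j(5, -3) + 2)*19 = (10 + 2)*19 = 12*19 = 228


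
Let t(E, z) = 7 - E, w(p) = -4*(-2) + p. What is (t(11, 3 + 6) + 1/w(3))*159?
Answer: -6837/11 ≈ -621.54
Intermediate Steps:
w(p) = 8 + p
(t(11, 3 + 6) + 1/w(3))*159 = ((7 - 1*11) + 1/(8 + 3))*159 = ((7 - 11) + 1/11)*159 = (-4 + 1/11)*159 = -43/11*159 = -6837/11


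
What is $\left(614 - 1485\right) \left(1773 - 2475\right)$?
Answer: $611442$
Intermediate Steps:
$\left(614 - 1485\right) \left(1773 - 2475\right) = \left(-871\right) \left(-702\right) = 611442$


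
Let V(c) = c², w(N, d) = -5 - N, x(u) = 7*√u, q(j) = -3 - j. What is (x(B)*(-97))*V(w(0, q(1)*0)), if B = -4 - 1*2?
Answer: -16975*I*√6 ≈ -41580.0*I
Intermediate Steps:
B = -6 (B = -4 - 2 = -6)
(x(B)*(-97))*V(w(0, q(1)*0)) = ((7*√(-6))*(-97))*(-5 - 1*0)² = ((7*(I*√6))*(-97))*(-5 + 0)² = ((7*I*√6)*(-97))*(-5)² = -679*I*√6*25 = -16975*I*√6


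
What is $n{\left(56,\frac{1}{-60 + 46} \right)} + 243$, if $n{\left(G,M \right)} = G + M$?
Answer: $\frac{4185}{14} \approx 298.93$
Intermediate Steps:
$n{\left(56,\frac{1}{-60 + 46} \right)} + 243 = \left(56 + \frac{1}{-60 + 46}\right) + 243 = \left(56 + \frac{1}{-14}\right) + 243 = \left(56 - \frac{1}{14}\right) + 243 = \frac{783}{14} + 243 = \frac{4185}{14}$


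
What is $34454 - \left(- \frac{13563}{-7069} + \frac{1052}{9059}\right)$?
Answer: $\frac{2206237394429}{64038071} \approx 34452.0$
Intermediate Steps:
$34454 - \left(- \frac{13563}{-7069} + \frac{1052}{9059}\right) = 34454 - \left(\left(-13563\right) \left(- \frac{1}{7069}\right) + 1052 \cdot \frac{1}{9059}\right) = 34454 - \left(\frac{13563}{7069} + \frac{1052}{9059}\right) = 34454 - \frac{130303805}{64038071} = \frac{2206237394429}{64038071}$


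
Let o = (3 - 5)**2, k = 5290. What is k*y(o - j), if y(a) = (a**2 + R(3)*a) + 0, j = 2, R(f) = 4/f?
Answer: 105800/3 ≈ 35267.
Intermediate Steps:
o = 4 (o = (-2)**2 = 4)
y(a) = a**2 + 4*a/3 (y(a) = (a**2 + (4/3)*a) + 0 = (a**2 + (4*(1/3))*a) + 0 = (a**2 + 4*a/3) + 0 = a**2 + 4*a/3)
k*y(o - j) = 5290*((4 - 1*2)*(4 + 3*(4 - 1*2))/3) = 5290*((4 - 2)*(4 + 3*(4 - 2))/3) = 5290*((1/3)*2*(4 + 3*2)) = 5290*((1/3)*2*(4 + 6)) = 5290*((1/3)*2*10) = 5290*(20/3) = 105800/3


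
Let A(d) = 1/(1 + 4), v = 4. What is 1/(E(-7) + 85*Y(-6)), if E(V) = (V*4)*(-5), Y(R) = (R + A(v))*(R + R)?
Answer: 1/6056 ≈ 0.00016513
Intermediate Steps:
A(d) = 1/5
Y(R) = 2*R*(1/5 + R) (Y(R) = (R + 1/5)*(R + R) = (1/5 + R)*(2*R) = 2*R*(1/5 + R))
E(V) = -20*V (E(V) = (4*V)*(-5) = -20*V)
1/(E(-7) + 85*Y(-6)) = 1/(-20*(-7) + 85*((2/5)*(-6)*(1 + 5*(-6)))) = 1/(140 + 85*((2/5)*(-6)*(1 - 30))) = 1/(140 + 85*((2/5)*(-6)*(-29))) = 1/(140 + 85*(348/5)) = 1/(140 + 5916) = 1/6056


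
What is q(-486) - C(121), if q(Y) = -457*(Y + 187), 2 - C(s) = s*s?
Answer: 151282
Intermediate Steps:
C(s) = 2 - s² (C(s) = 2 - s*s = 2 - s²)
q(Y) = -85459 - 457*Y (q(Y) = -457*(187 + Y) = -85459 - 457*Y)
q(-486) - C(121) = (-85459 - 457*(-486)) - (2 - 1*121²) = (-85459 + 222102) - (2 - 1*14641) = 136643 - (2 - 14641) = 136643 - 1*(-14639) = 136643 + 14639 = 151282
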